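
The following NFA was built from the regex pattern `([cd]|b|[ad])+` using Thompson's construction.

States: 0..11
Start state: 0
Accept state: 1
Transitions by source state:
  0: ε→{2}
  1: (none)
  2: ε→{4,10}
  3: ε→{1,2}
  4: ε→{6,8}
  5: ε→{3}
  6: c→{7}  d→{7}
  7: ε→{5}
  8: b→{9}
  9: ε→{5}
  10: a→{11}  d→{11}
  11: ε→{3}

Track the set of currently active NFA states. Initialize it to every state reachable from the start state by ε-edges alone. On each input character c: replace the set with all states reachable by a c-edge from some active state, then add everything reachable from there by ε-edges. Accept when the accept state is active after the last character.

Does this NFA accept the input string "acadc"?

Answer: ACCEPT

Derivation:
S₀ = ε-closure({0}) = {0,2,4,6,8,10}
'a' @ 1: {1,2,3,4,6,8,10,11}  (accept∈set)
'c' @ 2: {1,2,3,4,5,6,7,8,10}  (accept∈set)
'a' @ 3: {1,2,3,4,6,8,10,11}  (accept∈set)
'd' @ 4: {1,2,3,4,5,6,7,8,10,11}  (accept∈set)
'c' @ 5: {1,2,3,4,5,6,7,8,10}  (accept∈set)
final: {1,2,3,4,5,6,7,8,10}; accept 1 in set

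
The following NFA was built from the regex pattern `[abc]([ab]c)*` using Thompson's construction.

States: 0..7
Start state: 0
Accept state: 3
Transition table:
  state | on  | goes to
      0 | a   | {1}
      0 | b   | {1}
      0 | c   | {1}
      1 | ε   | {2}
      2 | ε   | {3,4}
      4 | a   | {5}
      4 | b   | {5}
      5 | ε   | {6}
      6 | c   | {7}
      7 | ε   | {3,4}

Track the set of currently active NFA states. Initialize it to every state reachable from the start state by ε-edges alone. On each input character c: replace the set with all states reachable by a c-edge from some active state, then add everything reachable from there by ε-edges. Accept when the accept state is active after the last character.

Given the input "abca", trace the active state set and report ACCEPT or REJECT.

start: ε-closure({0}) = {0}
'a' @ 1: {1,2,3,4}  ✓accept
'b' @ 2: {5,6}
'c' @ 3: {3,4,7}  ✓accept
'a' @ 4: {5,6}
end set {5,6} — state 3 not in

Answer: REJECT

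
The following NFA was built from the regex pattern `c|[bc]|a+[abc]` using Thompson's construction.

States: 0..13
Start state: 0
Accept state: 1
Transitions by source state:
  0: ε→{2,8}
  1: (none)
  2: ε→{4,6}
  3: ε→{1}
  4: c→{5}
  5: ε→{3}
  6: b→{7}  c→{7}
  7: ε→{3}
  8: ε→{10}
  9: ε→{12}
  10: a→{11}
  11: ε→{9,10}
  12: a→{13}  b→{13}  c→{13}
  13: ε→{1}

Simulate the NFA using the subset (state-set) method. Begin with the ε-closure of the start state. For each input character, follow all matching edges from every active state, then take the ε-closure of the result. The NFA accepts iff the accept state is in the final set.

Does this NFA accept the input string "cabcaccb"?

initial (ε-close {0}): {0,2,4,6,8,10}
'c' @ 1: {1,3,5,7}  (accept∈set)
'a' @ 2: {}  — no active states
rest 'bcaccb' ignored (set empty)
end set {} — state 1 not in

Answer: REJECT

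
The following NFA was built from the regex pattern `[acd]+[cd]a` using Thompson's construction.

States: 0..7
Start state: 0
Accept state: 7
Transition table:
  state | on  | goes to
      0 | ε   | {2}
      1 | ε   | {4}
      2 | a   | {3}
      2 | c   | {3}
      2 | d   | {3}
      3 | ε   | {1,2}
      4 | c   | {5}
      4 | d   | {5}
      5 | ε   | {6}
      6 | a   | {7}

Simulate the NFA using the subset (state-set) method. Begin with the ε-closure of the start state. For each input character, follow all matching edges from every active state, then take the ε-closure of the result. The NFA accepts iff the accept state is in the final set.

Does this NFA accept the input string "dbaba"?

Answer: REJECT

Trace:
start: ε-closure({0}) = {0,2}
'd' @ 1: {1,2,3,4}
'b' @ 2: {}  — dead — no transitions
rest 'aba' ignored (set empty)
final: {}; accept 7 not in set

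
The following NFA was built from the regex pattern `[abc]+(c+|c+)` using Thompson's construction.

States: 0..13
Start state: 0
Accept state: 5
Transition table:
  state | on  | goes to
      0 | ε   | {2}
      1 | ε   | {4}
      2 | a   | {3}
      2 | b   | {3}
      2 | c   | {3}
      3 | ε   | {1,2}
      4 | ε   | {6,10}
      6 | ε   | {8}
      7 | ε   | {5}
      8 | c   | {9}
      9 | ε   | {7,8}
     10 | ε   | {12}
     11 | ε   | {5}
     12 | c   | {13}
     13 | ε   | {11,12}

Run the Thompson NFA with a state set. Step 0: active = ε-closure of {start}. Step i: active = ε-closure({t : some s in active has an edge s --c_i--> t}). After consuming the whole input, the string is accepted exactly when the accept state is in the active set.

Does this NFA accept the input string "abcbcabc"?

S₀ = ε-closure({0}) = {0,2}
'a' @ 1: {1,2,3,4,6,8,10,12}
'b' @ 2: {1,2,3,4,6,8,10,12}
'c' @ 3: {1,2,3,4,5,6,7,8,9,10,11,12,13}  ✓accept
'b' @ 4: {1,2,3,4,6,8,10,12}
'c' @ 5: {1,2,3,4,5,6,7,8,9,10,11,12,13}  ✓accept
'a' @ 6: {1,2,3,4,6,8,10,12}
'b' @ 7: {1,2,3,4,6,8,10,12}
'c' @ 8: {1,2,3,4,5,6,7,8,9,10,11,12,13}  ✓accept
end set {1,2,3,4,5,6,7,8,9,10,11,12,13} — state 5 in

Answer: ACCEPT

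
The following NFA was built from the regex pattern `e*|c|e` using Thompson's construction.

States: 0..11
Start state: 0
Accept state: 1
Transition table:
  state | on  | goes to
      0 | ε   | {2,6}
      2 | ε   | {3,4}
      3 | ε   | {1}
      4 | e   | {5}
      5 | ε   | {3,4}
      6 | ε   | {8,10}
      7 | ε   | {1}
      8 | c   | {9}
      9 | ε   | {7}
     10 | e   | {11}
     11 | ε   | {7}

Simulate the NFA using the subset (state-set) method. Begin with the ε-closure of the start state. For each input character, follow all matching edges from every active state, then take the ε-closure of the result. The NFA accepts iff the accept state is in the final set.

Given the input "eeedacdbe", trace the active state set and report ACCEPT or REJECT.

Answer: REJECT

Trace:
S₀ = ε-closure({0}) = {0,1,2,3,4,6,8,10}
'e' @ 1: {1,3,4,5,7,11}  ✓accept
'e' @ 2: {1,3,4,5}  ✓accept
'e' @ 3: {1,3,4,5}  ✓accept
'd' @ 4: {}  — no active states
rest 'acdbe' ignored (set empty)
end set {} — state 1 not in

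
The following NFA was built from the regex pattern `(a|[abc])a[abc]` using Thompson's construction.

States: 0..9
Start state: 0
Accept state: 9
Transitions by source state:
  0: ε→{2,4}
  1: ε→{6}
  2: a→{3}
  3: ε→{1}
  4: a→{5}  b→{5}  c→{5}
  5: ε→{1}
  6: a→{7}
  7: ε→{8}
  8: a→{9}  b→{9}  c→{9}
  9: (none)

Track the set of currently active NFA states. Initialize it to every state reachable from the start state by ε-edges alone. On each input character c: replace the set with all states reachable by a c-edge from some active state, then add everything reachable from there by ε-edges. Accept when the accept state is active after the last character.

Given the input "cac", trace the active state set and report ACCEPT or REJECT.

Answer: ACCEPT

Derivation:
start: ε-closure({0}) = {0,2,4}
'c' @ 1: {1,5,6}
'a' @ 2: {7,8}
'c' @ 3: {9}  ✓accept
after full input: {9}  (accept=9 in)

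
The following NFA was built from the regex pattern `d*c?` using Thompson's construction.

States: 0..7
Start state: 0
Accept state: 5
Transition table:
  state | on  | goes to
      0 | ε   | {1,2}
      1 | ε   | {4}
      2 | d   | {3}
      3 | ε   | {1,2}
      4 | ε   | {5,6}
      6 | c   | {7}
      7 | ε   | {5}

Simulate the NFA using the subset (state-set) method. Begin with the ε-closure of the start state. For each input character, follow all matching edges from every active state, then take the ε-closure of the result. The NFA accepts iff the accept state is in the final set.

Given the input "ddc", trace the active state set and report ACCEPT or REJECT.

Answer: ACCEPT

Derivation:
S₀ = ε-closure({0}) = {0,1,2,4,5,6}
'd' @ 1: {1,2,3,4,5,6}  (accept∈set)
'd' @ 2: {1,2,3,4,5,6}  (accept∈set)
'c' @ 3: {5,7}  (accept∈set)
final: {5,7}; accept 5 in set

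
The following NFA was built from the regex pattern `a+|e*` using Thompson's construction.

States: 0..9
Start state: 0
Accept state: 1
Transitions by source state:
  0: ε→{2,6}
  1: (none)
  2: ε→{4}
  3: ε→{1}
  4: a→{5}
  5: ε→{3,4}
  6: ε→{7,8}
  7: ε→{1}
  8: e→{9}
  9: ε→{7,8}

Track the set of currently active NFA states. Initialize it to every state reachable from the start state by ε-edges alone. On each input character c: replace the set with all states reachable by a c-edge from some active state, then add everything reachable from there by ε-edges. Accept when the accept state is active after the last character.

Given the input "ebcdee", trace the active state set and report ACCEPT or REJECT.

S₀ = ε-closure({0}) = {0,1,2,4,6,7,8}
'e' @ 1: {1,7,8,9}  (accept∈set)
'b' @ 2: {}  — no active states
rest 'cdee' ignored (set empty)
end set {} — state 1 not in

Answer: REJECT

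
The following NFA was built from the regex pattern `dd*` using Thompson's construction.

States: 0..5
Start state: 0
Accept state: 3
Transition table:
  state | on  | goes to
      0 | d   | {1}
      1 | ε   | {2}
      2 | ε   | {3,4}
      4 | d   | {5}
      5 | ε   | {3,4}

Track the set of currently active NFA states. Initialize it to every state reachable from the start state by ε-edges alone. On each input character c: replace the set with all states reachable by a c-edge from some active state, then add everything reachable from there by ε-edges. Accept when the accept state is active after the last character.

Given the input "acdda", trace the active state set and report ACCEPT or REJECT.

Answer: REJECT

Trace:
S₀ = ε-closure({0}) = {0}
'a' @ 1: {}  — dead — no transitions
rest 'cdda' ignored (set empty)
after full input: {}  (accept=3 not in)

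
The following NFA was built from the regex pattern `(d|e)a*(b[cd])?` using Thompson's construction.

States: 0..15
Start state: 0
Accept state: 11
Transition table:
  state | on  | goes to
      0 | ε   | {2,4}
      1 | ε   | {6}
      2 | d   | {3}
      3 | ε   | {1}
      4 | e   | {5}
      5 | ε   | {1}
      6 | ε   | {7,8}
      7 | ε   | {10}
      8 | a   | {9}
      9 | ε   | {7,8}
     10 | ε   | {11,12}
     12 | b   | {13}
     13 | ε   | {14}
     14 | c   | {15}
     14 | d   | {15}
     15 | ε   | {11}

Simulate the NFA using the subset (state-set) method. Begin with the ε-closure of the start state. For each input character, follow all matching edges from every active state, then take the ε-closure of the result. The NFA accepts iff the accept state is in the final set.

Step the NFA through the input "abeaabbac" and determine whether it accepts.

Answer: REJECT

Steps:
initial (ε-close {0}): {0,2,4}
'a' @ 1: {}  — state set empty
rest 'beaabbac' ignored (set empty)
final: {}; accept 11 not in set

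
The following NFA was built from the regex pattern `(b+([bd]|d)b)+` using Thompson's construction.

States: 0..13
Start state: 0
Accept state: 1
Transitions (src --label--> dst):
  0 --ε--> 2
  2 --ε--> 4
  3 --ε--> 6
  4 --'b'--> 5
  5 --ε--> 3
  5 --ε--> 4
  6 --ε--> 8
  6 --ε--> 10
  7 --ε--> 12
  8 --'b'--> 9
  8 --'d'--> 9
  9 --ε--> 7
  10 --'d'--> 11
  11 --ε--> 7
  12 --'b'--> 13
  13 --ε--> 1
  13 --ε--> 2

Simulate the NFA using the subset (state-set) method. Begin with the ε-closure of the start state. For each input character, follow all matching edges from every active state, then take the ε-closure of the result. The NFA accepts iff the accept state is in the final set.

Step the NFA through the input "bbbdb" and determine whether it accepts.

Answer: ACCEPT

Steps:
S₀ = ε-closure({0}) = {0,2,4}
'b' @ 1: {3,4,5,6,8,10}
'b' @ 2: {3,4,5,6,7,8,9,10,12}
'b' @ 3: {1,2,3,4,5,6,7,8,9,10,12,13}  ✓accept
'd' @ 4: {7,9,11,12}
'b' @ 5: {1,2,4,13}  ✓accept
after full input: {1,2,4,13}  (accept=1 in)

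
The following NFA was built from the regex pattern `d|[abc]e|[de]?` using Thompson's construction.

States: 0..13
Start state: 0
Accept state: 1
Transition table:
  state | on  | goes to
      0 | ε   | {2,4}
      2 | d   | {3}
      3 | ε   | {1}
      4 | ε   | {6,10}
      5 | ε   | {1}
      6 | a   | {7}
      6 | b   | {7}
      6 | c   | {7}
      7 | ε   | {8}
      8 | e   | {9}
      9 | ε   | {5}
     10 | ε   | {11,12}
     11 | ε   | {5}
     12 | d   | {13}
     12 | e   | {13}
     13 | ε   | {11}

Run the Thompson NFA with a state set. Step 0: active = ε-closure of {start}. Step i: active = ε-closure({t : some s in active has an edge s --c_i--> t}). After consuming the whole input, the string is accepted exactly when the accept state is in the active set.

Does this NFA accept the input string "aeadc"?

S₀ = ε-closure({0}) = {0,1,2,4,5,6,10,11,12}
'a' @ 1: {7,8}
'e' @ 2: {1,5,9}  [accepting]
'a' @ 3: {}  — dead — no transitions
rest 'dc' ignored (set empty)
final: {}; accept 1 not in set

Answer: REJECT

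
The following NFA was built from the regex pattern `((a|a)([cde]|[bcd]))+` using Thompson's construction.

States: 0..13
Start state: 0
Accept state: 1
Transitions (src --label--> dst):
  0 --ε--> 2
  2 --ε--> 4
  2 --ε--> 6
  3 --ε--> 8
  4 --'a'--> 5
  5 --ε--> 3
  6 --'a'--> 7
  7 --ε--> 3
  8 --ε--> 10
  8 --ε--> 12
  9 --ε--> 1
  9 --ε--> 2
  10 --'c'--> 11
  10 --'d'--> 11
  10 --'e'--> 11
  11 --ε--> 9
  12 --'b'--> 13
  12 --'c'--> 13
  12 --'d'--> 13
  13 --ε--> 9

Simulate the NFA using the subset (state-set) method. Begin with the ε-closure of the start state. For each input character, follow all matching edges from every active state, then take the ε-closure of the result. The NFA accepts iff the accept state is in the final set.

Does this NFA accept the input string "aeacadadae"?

S₀ = ε-closure({0}) = {0,2,4,6}
'a' @ 1: {3,5,7,8,10,12}
'e' @ 2: {1,2,4,6,9,11}  ✓accept
'a' @ 3: {3,5,7,8,10,12}
'c' @ 4: {1,2,4,6,9,11,13}  ✓accept
'a' @ 5: {3,5,7,8,10,12}
'd' @ 6: {1,2,4,6,9,11,13}  ✓accept
'a' @ 7: {3,5,7,8,10,12}
'd' @ 8: {1,2,4,6,9,11,13}  ✓accept
'a' @ 9: {3,5,7,8,10,12}
'e' @ 10: {1,2,4,6,9,11}  ✓accept
end set {1,2,4,6,9,11} — state 1 in

Answer: ACCEPT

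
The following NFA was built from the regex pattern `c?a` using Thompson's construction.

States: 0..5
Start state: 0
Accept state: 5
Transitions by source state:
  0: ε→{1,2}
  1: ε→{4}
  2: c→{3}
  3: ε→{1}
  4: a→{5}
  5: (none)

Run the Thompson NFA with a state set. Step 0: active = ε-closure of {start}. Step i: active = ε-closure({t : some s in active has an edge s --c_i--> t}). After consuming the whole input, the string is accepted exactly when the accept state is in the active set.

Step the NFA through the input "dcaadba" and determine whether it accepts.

Answer: REJECT

Trace:
S₀ = ε-closure({0}) = {0,1,2,4}
'd' @ 1: {}  — state set empty
rest 'caadba' ignored (set empty)
end set {} — state 5 not in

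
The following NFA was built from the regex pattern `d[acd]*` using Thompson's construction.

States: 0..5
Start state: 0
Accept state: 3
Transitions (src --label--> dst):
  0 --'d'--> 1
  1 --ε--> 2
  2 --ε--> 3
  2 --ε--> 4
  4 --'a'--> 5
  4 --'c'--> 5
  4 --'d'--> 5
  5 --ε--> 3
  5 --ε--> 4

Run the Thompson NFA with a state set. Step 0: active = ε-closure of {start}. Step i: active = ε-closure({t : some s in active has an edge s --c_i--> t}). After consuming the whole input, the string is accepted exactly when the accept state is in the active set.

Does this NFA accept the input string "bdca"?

Answer: REJECT

Trace:
initial (ε-close {0}): {0}
'b' @ 1: {}  — no active states
rest 'dca' ignored (set empty)
end set {} — state 3 not in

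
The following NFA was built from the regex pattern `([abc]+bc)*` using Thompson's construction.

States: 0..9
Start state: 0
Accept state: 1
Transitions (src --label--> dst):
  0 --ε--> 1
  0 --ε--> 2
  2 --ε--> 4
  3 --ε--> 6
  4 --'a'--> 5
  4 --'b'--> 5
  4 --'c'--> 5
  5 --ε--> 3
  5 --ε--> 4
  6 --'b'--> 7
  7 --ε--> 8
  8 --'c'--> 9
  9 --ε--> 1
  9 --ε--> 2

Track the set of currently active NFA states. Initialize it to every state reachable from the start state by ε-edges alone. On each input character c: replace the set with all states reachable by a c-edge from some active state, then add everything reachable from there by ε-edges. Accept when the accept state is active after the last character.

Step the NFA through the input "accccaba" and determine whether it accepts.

Answer: REJECT

Trace:
start: ε-closure({0}) = {0,1,2,4}
'a' @ 1: {3,4,5,6}
'c' @ 2: {3,4,5,6}
'c' @ 3: {3,4,5,6}
'c' @ 4: {3,4,5,6}
'c' @ 5: {3,4,5,6}
'a' @ 6: {3,4,5,6}
'b' @ 7: {3,4,5,6,7,8}
'a' @ 8: {3,4,5,6}
final: {3,4,5,6}; accept 1 not in set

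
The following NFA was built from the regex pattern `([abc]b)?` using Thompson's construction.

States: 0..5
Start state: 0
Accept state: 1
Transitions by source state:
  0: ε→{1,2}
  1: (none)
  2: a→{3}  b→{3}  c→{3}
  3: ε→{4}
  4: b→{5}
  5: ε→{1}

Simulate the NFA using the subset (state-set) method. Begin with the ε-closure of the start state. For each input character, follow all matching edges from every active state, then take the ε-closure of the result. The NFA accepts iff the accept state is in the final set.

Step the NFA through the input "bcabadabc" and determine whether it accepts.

Answer: REJECT

Derivation:
S₀ = ε-closure({0}) = {0,1,2}
'b' @ 1: {3,4}
'c' @ 2: {}  — no active states
rest 'abadabc' ignored (set empty)
end set {} — state 1 not in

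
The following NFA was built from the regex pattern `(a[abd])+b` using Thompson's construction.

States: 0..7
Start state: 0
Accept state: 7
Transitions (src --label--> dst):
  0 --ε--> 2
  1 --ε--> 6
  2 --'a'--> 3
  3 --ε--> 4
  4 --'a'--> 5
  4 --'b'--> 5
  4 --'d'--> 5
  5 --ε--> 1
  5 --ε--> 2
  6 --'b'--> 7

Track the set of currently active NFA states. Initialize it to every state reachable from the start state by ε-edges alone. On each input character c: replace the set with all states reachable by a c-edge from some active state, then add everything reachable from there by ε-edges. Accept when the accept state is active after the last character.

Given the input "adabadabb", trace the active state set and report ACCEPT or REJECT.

start: ε-closure({0}) = {0,2}
'a' @ 1: {3,4}
'd' @ 2: {1,2,5,6}
'a' @ 3: {3,4}
'b' @ 4: {1,2,5,6}
'a' @ 5: {3,4}
'd' @ 6: {1,2,5,6}
'a' @ 7: {3,4}
'b' @ 8: {1,2,5,6}
'b' @ 9: {7}  ✓accept
end set {7} — state 7 in

Answer: ACCEPT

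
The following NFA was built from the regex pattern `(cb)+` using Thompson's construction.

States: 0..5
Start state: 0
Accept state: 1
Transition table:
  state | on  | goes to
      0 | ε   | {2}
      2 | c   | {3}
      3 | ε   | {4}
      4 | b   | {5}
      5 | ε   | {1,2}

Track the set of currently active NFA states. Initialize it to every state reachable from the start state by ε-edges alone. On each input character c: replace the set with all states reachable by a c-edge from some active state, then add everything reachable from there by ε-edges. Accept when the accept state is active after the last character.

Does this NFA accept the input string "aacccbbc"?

Answer: REJECT

Trace:
S₀ = ε-closure({0}) = {0,2}
'a' @ 1: {}  — dead — no transitions
rest 'acccbbc' ignored (set empty)
final: {}; accept 1 not in set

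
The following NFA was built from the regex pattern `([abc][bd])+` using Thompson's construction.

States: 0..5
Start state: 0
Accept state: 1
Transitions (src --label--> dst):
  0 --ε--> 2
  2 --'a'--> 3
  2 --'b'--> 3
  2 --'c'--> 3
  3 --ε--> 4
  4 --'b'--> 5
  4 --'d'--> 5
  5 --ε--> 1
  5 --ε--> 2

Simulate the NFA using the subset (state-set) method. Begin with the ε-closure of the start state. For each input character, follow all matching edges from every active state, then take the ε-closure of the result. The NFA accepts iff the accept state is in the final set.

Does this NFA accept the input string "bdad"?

Answer: ACCEPT

Derivation:
start: ε-closure({0}) = {0,2}
'b' @ 1: {3,4}
'd' @ 2: {1,2,5}  [accepting]
'a' @ 3: {3,4}
'd' @ 4: {1,2,5}  [accepting]
end set {1,2,5} — state 1 in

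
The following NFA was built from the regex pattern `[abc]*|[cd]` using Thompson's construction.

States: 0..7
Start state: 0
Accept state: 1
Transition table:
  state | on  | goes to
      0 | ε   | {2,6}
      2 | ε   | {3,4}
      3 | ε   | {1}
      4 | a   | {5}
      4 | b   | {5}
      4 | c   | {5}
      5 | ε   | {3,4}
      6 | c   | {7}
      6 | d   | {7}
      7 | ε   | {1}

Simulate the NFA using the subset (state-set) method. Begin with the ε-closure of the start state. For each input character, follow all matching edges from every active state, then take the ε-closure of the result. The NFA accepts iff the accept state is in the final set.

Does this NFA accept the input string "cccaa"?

Answer: ACCEPT

Steps:
initial (ε-close {0}): {0,1,2,3,4,6}
'c' @ 1: {1,3,4,5,7}  (accept∈set)
'c' @ 2: {1,3,4,5}  (accept∈set)
'c' @ 3: {1,3,4,5}  (accept∈set)
'a' @ 4: {1,3,4,5}  (accept∈set)
'a' @ 5: {1,3,4,5}  (accept∈set)
final: {1,3,4,5}; accept 1 in set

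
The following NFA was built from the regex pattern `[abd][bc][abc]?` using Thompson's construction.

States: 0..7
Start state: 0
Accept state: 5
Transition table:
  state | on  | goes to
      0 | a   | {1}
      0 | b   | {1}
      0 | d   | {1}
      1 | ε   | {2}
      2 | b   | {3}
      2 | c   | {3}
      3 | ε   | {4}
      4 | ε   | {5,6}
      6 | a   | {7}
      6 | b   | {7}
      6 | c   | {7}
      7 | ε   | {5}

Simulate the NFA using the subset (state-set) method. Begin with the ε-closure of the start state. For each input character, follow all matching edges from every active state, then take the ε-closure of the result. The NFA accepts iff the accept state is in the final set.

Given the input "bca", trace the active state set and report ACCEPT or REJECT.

Answer: ACCEPT

Steps:
start: ε-closure({0}) = {0}
'b' @ 1: {1,2}
'c' @ 2: {3,4,5,6}  (accept∈set)
'a' @ 3: {5,7}  (accept∈set)
end set {5,7} — state 5 in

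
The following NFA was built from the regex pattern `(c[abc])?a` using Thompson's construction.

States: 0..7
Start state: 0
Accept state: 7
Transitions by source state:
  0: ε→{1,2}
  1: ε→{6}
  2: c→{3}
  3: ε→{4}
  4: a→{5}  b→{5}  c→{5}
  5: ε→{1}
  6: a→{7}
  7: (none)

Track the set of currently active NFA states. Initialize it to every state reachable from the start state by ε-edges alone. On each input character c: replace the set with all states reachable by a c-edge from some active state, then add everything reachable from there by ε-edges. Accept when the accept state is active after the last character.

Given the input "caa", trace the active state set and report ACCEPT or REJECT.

Answer: ACCEPT

Trace:
initial (ε-close {0}): {0,1,2,6}
'c' @ 1: {3,4}
'a' @ 2: {1,5,6}
'a' @ 3: {7}  ✓accept
final: {7}; accept 7 in set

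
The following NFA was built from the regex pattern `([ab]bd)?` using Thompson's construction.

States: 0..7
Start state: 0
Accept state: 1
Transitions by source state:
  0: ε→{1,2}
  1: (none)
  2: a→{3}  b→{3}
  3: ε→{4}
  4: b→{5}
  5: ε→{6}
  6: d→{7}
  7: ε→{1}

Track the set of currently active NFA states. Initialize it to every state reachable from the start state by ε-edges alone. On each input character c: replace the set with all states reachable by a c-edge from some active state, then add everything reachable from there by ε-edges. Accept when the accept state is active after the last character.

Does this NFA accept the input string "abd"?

Answer: ACCEPT

Steps:
S₀ = ε-closure({0}) = {0,1,2}
'a' @ 1: {3,4}
'b' @ 2: {5,6}
'd' @ 3: {1,7}  [accepting]
final: {1,7}; accept 1 in set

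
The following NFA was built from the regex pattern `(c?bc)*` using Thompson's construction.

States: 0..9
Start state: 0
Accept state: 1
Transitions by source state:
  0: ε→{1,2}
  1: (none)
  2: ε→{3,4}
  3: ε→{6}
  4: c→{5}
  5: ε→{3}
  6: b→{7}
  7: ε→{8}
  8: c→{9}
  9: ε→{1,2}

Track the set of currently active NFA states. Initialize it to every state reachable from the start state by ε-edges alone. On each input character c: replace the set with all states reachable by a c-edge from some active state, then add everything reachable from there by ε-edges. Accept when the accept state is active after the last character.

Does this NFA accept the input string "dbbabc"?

start: ε-closure({0}) = {0,1,2,3,4,6}
'd' @ 1: {}  — dead — no transitions
rest 'bbabc' ignored (set empty)
end set {} — state 1 not in

Answer: REJECT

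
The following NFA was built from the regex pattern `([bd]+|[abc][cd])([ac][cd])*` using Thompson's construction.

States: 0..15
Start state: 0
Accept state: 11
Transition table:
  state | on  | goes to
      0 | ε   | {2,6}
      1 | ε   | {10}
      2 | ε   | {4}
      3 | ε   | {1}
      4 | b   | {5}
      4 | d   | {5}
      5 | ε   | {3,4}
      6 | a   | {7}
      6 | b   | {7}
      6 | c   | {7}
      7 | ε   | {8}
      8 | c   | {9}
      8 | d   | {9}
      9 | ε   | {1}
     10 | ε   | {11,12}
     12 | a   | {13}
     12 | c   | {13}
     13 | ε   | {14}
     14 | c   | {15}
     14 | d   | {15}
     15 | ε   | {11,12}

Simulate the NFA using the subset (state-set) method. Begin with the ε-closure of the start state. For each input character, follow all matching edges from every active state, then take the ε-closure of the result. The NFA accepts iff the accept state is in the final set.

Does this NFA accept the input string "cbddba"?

Answer: REJECT

Derivation:
start: ε-closure({0}) = {0,2,4,6}
'c' @ 1: {7,8}
'b' @ 2: {}  — state set empty
rest 'ddba' ignored (set empty)
after full input: {}  (accept=11 not in)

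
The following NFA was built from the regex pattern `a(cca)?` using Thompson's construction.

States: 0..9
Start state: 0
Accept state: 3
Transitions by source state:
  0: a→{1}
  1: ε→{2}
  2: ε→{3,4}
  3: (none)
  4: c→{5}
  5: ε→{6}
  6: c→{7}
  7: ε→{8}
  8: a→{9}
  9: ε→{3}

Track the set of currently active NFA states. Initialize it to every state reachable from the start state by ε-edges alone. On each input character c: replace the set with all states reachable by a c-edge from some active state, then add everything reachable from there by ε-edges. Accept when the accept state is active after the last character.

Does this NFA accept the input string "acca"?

Answer: ACCEPT

Derivation:
S₀ = ε-closure({0}) = {0}
'a' @ 1: {1,2,3,4}  ✓accept
'c' @ 2: {5,6}
'c' @ 3: {7,8}
'a' @ 4: {3,9}  ✓accept
end set {3,9} — state 3 in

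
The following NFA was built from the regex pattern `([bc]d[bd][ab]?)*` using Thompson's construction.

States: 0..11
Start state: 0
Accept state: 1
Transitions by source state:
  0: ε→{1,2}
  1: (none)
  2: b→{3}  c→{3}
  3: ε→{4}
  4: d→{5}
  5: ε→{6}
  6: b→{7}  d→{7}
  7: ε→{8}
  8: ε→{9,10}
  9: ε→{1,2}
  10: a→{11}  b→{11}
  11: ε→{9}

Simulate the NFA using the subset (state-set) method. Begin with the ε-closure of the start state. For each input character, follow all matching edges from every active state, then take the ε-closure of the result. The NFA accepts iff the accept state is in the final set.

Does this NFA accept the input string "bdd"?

start: ε-closure({0}) = {0,1,2}
'b' @ 1: {3,4}
'd' @ 2: {5,6}
'd' @ 3: {1,2,7,8,9,10}  [accepting]
end set {1,2,7,8,9,10} — state 1 in

Answer: ACCEPT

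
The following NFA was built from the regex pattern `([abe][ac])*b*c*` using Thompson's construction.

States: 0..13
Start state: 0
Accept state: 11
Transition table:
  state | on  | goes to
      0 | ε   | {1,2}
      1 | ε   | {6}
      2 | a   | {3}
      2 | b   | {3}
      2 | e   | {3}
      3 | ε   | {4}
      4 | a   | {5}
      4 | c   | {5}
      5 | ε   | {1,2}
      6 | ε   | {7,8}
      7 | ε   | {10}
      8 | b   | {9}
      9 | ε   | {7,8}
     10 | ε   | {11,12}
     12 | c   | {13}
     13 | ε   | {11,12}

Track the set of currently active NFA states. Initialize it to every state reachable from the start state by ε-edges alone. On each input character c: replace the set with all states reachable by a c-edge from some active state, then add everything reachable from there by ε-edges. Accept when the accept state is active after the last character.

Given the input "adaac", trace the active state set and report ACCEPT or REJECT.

Answer: REJECT

Derivation:
start: ε-closure({0}) = {0,1,2,6,7,8,10,11,12}
'a' @ 1: {3,4}
'd' @ 2: {}  — no active states
rest 'aac' ignored (set empty)
after full input: {}  (accept=11 not in)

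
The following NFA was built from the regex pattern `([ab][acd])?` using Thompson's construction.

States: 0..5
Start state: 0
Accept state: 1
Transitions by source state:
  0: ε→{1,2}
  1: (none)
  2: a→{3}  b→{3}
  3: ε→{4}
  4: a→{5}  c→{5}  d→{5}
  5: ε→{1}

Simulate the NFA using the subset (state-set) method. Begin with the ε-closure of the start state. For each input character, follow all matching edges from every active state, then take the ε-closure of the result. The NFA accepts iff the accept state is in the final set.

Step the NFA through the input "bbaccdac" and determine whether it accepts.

S₀ = ε-closure({0}) = {0,1,2}
'b' @ 1: {3,4}
'b' @ 2: {}  — state set empty
rest 'accdac' ignored (set empty)
end set {} — state 1 not in

Answer: REJECT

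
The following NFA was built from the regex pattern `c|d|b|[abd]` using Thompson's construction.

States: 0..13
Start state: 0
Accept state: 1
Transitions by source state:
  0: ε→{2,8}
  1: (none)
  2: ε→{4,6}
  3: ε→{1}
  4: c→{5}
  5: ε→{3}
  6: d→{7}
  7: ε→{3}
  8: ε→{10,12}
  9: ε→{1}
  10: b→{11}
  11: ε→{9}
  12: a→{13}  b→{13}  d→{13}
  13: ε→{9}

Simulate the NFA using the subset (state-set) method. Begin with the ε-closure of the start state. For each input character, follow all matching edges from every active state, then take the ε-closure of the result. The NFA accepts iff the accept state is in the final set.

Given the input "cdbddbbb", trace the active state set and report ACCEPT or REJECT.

initial (ε-close {0}): {0,2,4,6,8,10,12}
'c' @ 1: {1,3,5}  ✓accept
'd' @ 2: {}  — no active states
rest 'bddbbb' ignored (set empty)
final: {}; accept 1 not in set

Answer: REJECT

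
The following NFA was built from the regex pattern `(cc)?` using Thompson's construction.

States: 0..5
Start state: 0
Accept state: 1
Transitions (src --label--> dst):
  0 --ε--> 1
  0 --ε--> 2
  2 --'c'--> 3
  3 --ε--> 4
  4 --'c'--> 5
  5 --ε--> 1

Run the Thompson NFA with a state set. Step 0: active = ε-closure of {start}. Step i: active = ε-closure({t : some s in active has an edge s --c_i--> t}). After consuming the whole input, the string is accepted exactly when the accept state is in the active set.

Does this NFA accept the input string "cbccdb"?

Answer: REJECT

Steps:
initial (ε-close {0}): {0,1,2}
'c' @ 1: {3,4}
'b' @ 2: {}  — no active states
rest 'ccdb' ignored (set empty)
end set {} — state 1 not in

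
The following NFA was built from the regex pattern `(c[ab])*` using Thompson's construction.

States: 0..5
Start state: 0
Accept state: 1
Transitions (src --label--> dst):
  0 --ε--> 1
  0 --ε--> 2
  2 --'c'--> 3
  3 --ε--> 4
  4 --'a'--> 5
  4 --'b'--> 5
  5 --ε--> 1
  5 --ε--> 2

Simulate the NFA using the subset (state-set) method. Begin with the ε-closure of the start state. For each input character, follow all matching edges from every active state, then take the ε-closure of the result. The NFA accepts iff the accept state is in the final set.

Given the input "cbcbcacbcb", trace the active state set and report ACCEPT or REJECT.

Answer: ACCEPT

Steps:
start: ε-closure({0}) = {0,1,2}
'c' @ 1: {3,4}
'b' @ 2: {1,2,5}  ✓accept
'c' @ 3: {3,4}
'b' @ 4: {1,2,5}  ✓accept
'c' @ 5: {3,4}
'a' @ 6: {1,2,5}  ✓accept
'c' @ 7: {3,4}
'b' @ 8: {1,2,5}  ✓accept
'c' @ 9: {3,4}
'b' @ 10: {1,2,5}  ✓accept
end set {1,2,5} — state 1 in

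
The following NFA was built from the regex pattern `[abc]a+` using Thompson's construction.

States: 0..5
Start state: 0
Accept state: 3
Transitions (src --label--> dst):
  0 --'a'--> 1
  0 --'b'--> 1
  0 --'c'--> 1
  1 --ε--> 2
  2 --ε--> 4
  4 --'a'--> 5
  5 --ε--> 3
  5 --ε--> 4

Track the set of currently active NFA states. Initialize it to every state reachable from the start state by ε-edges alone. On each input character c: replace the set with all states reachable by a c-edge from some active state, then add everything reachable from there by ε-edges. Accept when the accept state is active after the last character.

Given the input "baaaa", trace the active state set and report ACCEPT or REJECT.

start: ε-closure({0}) = {0}
'b' @ 1: {1,2,4}
'a' @ 2: {3,4,5}  (accept∈set)
'a' @ 3: {3,4,5}  (accept∈set)
'a' @ 4: {3,4,5}  (accept∈set)
'a' @ 5: {3,4,5}  (accept∈set)
final: {3,4,5}; accept 3 in set

Answer: ACCEPT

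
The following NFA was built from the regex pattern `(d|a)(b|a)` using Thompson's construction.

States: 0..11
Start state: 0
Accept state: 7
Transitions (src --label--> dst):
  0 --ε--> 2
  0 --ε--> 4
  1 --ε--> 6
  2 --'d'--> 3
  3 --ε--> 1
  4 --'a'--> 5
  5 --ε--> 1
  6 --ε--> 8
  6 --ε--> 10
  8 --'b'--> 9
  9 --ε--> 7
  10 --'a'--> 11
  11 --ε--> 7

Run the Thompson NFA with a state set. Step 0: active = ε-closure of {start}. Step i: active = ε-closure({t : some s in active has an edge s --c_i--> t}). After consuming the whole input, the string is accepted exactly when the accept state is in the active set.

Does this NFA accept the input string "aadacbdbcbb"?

S₀ = ε-closure({0}) = {0,2,4}
'a' @ 1: {1,5,6,8,10}
'a' @ 2: {7,11}  (accept∈set)
'd' @ 3: {}  — state set empty
rest 'acbdbcbb' ignored (set empty)
final: {}; accept 7 not in set

Answer: REJECT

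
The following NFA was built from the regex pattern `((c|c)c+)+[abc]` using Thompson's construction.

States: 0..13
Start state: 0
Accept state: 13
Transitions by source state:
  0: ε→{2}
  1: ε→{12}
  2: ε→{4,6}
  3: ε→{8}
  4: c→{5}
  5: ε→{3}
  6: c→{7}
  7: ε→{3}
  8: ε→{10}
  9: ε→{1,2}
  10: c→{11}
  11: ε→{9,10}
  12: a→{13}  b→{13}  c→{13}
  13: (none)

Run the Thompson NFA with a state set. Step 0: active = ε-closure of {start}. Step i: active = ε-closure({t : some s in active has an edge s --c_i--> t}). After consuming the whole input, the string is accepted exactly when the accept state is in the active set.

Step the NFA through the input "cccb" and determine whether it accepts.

S₀ = ε-closure({0}) = {0,2,4,6}
'c' @ 1: {3,5,7,8,10}
'c' @ 2: {1,2,4,6,9,10,11,12}
'c' @ 3: {1,2,3,4,5,6,7,8,9,10,11,12,13}  [accepting]
'b' @ 4: {13}  [accepting]
final: {13}; accept 13 in set

Answer: ACCEPT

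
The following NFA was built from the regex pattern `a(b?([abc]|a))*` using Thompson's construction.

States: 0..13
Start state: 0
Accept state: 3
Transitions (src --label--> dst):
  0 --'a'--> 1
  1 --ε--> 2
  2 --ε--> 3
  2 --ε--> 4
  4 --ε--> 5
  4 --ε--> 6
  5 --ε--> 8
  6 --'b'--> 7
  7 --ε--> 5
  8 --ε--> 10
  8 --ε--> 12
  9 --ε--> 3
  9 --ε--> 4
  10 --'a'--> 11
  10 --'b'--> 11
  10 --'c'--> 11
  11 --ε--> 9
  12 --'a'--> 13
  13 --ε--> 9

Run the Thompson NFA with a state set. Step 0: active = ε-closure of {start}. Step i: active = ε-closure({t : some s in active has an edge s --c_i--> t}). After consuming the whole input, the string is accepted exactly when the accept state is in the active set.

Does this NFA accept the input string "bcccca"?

initial (ε-close {0}): {0}
'b' @ 1: {}  — state set empty
rest 'cccca' ignored (set empty)
end set {} — state 3 not in

Answer: REJECT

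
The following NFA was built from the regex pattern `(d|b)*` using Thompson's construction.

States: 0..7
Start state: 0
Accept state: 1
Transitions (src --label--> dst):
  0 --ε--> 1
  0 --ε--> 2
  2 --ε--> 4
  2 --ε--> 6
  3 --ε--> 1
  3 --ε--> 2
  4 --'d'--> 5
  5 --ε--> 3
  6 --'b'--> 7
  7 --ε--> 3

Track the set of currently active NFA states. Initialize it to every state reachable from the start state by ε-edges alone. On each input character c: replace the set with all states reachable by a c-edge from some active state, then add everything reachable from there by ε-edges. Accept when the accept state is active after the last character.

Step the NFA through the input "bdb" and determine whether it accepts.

Answer: ACCEPT

Steps:
S₀ = ε-closure({0}) = {0,1,2,4,6}
'b' @ 1: {1,2,3,4,6,7}  ✓accept
'd' @ 2: {1,2,3,4,5,6}  ✓accept
'b' @ 3: {1,2,3,4,6,7}  ✓accept
final: {1,2,3,4,6,7}; accept 1 in set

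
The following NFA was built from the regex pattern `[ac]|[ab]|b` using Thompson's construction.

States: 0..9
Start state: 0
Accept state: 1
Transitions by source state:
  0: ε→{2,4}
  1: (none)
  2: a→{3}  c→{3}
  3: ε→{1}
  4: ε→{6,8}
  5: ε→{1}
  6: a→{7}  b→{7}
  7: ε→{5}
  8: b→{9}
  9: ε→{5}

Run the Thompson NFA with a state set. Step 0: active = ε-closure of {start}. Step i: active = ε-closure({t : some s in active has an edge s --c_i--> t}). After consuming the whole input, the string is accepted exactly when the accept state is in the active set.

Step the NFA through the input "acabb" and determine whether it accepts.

Answer: REJECT

Trace:
S₀ = ε-closure({0}) = {0,2,4,6,8}
'a' @ 1: {1,3,5,7}  (accept∈set)
'c' @ 2: {}  — state set empty
rest 'abb' ignored (set empty)
final: {}; accept 1 not in set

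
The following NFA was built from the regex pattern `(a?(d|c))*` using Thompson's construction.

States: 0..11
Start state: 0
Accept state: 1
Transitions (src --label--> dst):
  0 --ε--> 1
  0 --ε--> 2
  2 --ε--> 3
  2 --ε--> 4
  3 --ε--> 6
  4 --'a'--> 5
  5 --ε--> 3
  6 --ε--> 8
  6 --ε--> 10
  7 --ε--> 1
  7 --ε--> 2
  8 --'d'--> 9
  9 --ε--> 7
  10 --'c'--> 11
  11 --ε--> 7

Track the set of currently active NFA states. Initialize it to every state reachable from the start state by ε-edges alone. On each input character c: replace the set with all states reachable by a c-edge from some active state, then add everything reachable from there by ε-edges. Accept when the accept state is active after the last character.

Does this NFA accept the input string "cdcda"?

initial (ε-close {0}): {0,1,2,3,4,6,8,10}
'c' @ 1: {1,2,3,4,6,7,8,10,11}  ✓accept
'd' @ 2: {1,2,3,4,6,7,8,9,10}  ✓accept
'c' @ 3: {1,2,3,4,6,7,8,10,11}  ✓accept
'd' @ 4: {1,2,3,4,6,7,8,9,10}  ✓accept
'a' @ 5: {3,5,6,8,10}
end set {3,5,6,8,10} — state 1 not in

Answer: REJECT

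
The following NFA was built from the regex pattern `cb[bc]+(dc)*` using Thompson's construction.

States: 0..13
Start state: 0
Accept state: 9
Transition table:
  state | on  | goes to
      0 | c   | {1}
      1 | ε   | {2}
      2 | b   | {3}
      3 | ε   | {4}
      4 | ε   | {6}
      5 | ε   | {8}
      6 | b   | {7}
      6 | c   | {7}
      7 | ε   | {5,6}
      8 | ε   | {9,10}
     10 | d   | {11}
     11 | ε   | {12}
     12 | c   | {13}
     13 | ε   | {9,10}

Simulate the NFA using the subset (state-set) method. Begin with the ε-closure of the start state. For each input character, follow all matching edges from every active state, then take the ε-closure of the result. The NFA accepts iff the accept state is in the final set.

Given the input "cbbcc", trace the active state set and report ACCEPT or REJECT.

Answer: ACCEPT

Derivation:
initial (ε-close {0}): {0}
'c' @ 1: {1,2}
'b' @ 2: {3,4,6}
'b' @ 3: {5,6,7,8,9,10}  ✓accept
'c' @ 4: {5,6,7,8,9,10}  ✓accept
'c' @ 5: {5,6,7,8,9,10}  ✓accept
end set {5,6,7,8,9,10} — state 9 in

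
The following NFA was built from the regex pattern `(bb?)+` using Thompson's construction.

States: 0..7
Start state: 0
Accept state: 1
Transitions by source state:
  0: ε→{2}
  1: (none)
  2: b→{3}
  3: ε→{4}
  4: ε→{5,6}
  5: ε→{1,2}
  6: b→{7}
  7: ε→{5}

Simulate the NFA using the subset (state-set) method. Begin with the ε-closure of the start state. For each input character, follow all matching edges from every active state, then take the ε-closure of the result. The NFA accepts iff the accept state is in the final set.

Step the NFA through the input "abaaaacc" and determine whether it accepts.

start: ε-closure({0}) = {0,2}
'a' @ 1: {}  — state set empty
rest 'baaaacc' ignored (set empty)
end set {} — state 1 not in

Answer: REJECT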